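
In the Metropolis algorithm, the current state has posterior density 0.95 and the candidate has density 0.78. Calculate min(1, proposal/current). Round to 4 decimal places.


Ratio = 0.78/0.95 = 0.8211
Acceptance probability = min(1, 0.8211)
= 0.8211

0.8211


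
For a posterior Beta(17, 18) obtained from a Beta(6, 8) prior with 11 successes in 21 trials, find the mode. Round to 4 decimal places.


Mode = (alpha - 1) / (alpha + beta - 2)
= 16 / 33
= 0.4848

0.4848


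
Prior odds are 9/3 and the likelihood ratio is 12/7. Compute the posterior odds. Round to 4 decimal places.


Posterior odds = prior odds * likelihood ratio
= (9/3) * (12/7)
= 108 / 21
= 5.1429

5.1429


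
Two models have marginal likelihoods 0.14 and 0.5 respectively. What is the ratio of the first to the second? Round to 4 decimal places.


Evidence ratio = 0.14 / 0.5
= 0.28

0.28


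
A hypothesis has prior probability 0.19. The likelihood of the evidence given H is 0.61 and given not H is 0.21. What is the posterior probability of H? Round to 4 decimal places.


Using Bayes' theorem:
P(E) = 0.19 * 0.61 + 0.81 * 0.21
P(E) = 0.286
P(H|E) = (0.19 * 0.61) / 0.286 = 0.4052

0.4052


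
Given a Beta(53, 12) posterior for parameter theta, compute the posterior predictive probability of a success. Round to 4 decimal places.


For a Beta-Bernoulli model, the predictive probability is the mean:
P(success) = 53/(53+12) = 53/65 = 0.8154

0.8154


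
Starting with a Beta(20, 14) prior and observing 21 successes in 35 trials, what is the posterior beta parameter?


Posterior beta = prior beta + failures
Failures = 35 - 21 = 14
beta_post = 14 + 14 = 28

28


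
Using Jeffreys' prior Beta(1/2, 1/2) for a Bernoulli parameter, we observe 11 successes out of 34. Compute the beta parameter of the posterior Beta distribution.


Conjugate update: Beta(0.5 + k, 0.5 + n - k).
k = 11, n - k = 23
Posterior beta = 0.5 + (n - k) = 0.5 + 23 = 23.5

23.5


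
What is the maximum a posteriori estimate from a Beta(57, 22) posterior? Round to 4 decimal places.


The MAP estimate equals the mode of the distribution.
Mode of Beta(a,b) = (a-1)/(a+b-2)
= 56/77
= 0.7273

0.7273


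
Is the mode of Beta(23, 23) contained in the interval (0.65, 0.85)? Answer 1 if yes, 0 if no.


Mode = (a-1)/(a+b-2) = 22/44 = 0.5
Interval: (0.65, 0.85)
Contains mode? 0

0


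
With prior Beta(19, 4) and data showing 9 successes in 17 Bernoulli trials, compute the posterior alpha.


Conjugate update: alpha_posterior = alpha_prior + k
= 19 + 9 = 28

28


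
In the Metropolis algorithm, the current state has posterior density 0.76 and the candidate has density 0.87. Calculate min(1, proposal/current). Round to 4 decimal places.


Ratio = 0.87/0.76 = 1.1447
Acceptance probability = min(1, 1.1447)
= 1.0

1.0


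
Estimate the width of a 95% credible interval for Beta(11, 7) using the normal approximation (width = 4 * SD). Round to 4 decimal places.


For Beta(a,b): Var = ab/((a+b)^2(a+b+1))
Var = 0.0125, SD = 0.1118
Approximate 95% CI width = 4 * 0.1118 = 0.4474

0.4474


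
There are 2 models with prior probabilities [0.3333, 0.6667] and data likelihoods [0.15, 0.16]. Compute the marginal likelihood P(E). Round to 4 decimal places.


P(E) = sum over models of P(M_i) * P(E|M_i)
= 0.3333*0.15 + 0.6667*0.16
= 0.1567

0.1567


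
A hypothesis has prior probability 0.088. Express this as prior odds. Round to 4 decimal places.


Odds = P(H) / P(not H) = 0.088 / 0.912
= 0.0965

0.0965


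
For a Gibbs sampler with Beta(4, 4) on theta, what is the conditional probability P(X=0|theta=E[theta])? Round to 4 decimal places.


E[theta] = 4/(4+4) = 0.5
P(X=0|theta) = 1 - theta = 0.5

0.5


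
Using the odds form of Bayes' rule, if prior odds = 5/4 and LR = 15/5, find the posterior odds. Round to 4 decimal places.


Bayes' rule in odds form: posterior odds = prior odds * LR
= (5 * 15) / (4 * 5)
= 75/20 = 3.75

3.75


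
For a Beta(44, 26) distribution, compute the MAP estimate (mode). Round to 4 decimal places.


MAP = mode = (a-1)/(a+b-2)
= (44-1)/(44+26-2)
= 43/68 = 0.6324

0.6324


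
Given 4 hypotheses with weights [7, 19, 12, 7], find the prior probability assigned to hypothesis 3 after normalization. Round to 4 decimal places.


To normalize, divide each weight by the sum of all weights.
Sum = 45
Prior(H3) = 12/45 = 0.2667

0.2667


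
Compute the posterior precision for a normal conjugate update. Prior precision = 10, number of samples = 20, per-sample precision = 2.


tau_post = tau_0 + n * tau
= 10 + 20 * 2 = 50

50


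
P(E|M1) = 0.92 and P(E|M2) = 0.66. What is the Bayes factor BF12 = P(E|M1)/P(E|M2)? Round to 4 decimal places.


Bayes factor BF12 = P(E|M1) / P(E|M2)
= 0.92 / 0.66
= 1.3939

1.3939


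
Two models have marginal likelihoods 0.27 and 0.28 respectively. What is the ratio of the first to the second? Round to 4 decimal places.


Evidence ratio = 0.27 / 0.28
= 0.9643

0.9643


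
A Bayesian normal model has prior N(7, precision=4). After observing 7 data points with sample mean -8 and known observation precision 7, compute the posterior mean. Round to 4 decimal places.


Posterior mean = (prior_precision * prior_mean + n * data_precision * data_mean) / (prior_precision + n * data_precision)
Numerator = 4*7 + 7*7*-8 = -364
Denominator = 4 + 7*7 = 53
Posterior mean = -6.8679

-6.8679


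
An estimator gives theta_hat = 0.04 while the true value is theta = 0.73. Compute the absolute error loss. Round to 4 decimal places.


The absolute error loss is |theta_hat - theta|
= |0.04 - 0.73|
= 0.69

0.69


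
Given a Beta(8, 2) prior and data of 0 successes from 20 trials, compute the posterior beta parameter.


Number of failures = 20 - 0 = 20
Posterior beta = 2 + 20 = 22

22


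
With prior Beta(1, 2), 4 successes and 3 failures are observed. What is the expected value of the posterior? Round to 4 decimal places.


Posterior = Beta(5, 5)
E[theta] = alpha/(alpha+beta)
= 5/10 = 0.5

0.5


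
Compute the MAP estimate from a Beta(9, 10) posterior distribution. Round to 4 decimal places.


MAP = mode of Beta distribution
= (alpha - 1)/(alpha + beta - 2)
= (9-1)/(9+10-2)
= 8/17 = 0.4706

0.4706


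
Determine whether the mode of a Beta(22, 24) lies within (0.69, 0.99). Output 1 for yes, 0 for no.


First find the mode: (a-1)/(a+b-2) = 0.4773
Is 0.4773 in (0.69, 0.99)? 0

0


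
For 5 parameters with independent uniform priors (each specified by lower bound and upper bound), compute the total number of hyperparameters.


A uniform prior has 2 hyperparameters per parameter.
Total = 5 * 2 = 10

10


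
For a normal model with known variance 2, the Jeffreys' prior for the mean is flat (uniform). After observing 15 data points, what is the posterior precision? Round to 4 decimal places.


Jeffreys' prior for normal mean (known variance) is flat.
Prior precision = 0.
Posterior precision = prior_prec + n/sigma^2 = 0 + 15/2
= 7.5

7.5


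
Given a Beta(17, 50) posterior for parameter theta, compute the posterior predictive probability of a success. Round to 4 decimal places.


For a Beta-Bernoulli model, the predictive probability is the mean:
P(success) = 17/(17+50) = 17/67 = 0.2537

0.2537


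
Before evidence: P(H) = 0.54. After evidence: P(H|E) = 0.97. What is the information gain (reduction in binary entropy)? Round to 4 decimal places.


Prior entropy = 0.9954
Posterior entropy = 0.1944
Information gain = 0.9954 - 0.1944 = 0.801

0.801


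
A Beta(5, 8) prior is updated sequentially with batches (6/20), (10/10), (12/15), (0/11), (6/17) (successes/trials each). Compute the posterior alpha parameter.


Sequential conjugate updating is equivalent to a single batch update.
Total successes across all batches = 34
alpha_posterior = alpha_prior + total_successes = 5 + 34
= 39

39


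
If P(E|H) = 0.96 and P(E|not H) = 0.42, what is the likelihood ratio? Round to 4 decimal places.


Likelihood ratio = P(E|H) / P(E|not H)
= 0.96 / 0.42
= 2.2857

2.2857


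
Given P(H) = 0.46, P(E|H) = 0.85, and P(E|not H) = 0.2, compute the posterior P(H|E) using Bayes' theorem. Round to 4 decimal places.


By Bayes' theorem: P(H|E) = P(E|H)*P(H) / P(E)
P(E) = P(E|H)*P(H) + P(E|not H)*P(not H)
P(E) = 0.85*0.46 + 0.2*0.54 = 0.499
P(H|E) = 0.85*0.46 / 0.499 = 0.7836

0.7836


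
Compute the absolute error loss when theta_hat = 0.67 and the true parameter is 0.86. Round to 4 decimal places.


L = |theta_hat - theta_true|
= |0.67 - 0.86| = 0.19

0.19


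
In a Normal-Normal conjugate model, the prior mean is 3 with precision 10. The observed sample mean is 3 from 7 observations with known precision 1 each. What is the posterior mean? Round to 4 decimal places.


Posterior precision = tau0 + n*tau = 10 + 7*1 = 17
Posterior mean = (tau0*mu0 + n*tau*xbar) / posterior_precision
= (10*3 + 7*1*3) / 17
= 51 / 17 = 3.0

3.0


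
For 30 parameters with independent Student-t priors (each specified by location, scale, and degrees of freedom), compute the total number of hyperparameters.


A Student-t prior has 3 hyperparameters per parameter.
Total = 30 * 3 = 90

90


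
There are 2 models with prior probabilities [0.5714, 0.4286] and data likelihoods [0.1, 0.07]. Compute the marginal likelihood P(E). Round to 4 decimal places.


P(E) = sum over models of P(M_i) * P(E|M_i)
= 0.5714*0.1 + 0.4286*0.07
= 0.0871

0.0871


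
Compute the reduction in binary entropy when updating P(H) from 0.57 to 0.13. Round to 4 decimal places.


H_before = -p*log2(p) - (1-p)*log2(1-p) for p=0.57: 0.9858
H_after for p=0.13: 0.5574
Reduction = 0.9858 - 0.5574 = 0.4284

0.4284


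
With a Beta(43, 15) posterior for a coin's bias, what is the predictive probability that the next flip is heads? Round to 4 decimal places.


The predictive probability equals the posterior mean.
P(next = heads) = alpha / (alpha + beta)
= 43 / 58 = 0.7414

0.7414


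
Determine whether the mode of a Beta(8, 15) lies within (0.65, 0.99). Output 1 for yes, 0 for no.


First find the mode: (a-1)/(a+b-2) = 0.3333
Is 0.3333 in (0.65, 0.99)? 0

0


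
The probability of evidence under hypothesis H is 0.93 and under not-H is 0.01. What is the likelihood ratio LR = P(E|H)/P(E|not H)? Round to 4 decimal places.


LR = 0.93 / 0.01
= 93.0

93.0


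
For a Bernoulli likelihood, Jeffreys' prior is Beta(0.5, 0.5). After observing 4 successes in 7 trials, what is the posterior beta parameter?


Jeffreys' prior for Bernoulli is Beta(0.5, 0.5).
Posterior is Beta(0.5 + k, 0.5 + n - k).
Posterior beta = 0.5 + (n - k) = 0.5 + 3 = 3.5

3.5


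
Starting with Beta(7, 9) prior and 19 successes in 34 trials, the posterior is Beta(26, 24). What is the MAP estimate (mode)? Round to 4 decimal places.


The mode of Beta(a, b) when a > 1 and b > 1 is (a-1)/(a+b-2)
= (26 - 1) / (26 + 24 - 2)
= 25 / 48
= 0.5208

0.5208


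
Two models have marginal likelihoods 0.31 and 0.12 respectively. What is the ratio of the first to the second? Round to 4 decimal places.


Evidence ratio = 0.31 / 0.12
= 2.5833

2.5833


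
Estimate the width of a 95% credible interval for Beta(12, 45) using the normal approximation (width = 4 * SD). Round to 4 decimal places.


For Beta(a,b): Var = ab/((a+b)^2(a+b+1))
Var = 0.0029, SD = 0.0535
Approximate 95% CI width = 4 * 0.0535 = 0.2141

0.2141


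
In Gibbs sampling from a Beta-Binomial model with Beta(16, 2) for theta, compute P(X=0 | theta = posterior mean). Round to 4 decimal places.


Posterior mean = alpha/(alpha+beta) = 16/18 = 0.8889
P(X=0|theta=mean) = 1 - theta = 0.1111

0.1111


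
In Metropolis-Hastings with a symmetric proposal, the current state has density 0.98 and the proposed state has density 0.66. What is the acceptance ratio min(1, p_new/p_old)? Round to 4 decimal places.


Ratio = p_new / p_old = 0.66 / 0.98 = 0.6735
Acceptance = min(1, 0.6735) = 0.6735

0.6735


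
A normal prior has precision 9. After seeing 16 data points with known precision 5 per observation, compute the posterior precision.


In the conjugate normal model, precisions add:
tau_posterior = tau_prior + n * tau_data
= 9 + 16*5 = 89

89


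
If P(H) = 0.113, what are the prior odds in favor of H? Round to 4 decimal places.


Prior odds = P(H) / (1 - P(H))
= 0.113 / 0.887
= 0.1274

0.1274


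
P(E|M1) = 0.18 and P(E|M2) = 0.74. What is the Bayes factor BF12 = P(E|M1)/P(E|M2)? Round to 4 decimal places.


Bayes factor BF12 = P(E|M1) / P(E|M2)
= 0.18 / 0.74
= 0.2432

0.2432


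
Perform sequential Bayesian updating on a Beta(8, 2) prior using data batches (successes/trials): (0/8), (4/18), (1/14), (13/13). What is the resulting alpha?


Accumulate successes: 18
Posterior alpha = prior alpha + sum of successes
= 8 + 18 = 26

26


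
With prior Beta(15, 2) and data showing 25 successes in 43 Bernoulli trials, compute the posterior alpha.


Conjugate update: alpha_posterior = alpha_prior + k
= 15 + 25 = 40

40


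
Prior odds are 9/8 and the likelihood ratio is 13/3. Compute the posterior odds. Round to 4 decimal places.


Posterior odds = prior odds * likelihood ratio
= (9/8) * (13/3)
= 117 / 24
= 4.875

4.875


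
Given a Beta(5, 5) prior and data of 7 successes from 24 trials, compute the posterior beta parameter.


Number of failures = 24 - 7 = 17
Posterior beta = 5 + 17 = 22

22


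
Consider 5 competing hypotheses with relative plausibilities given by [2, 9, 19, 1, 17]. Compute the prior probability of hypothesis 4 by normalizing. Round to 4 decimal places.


Sum of weights = 2 + 9 + 19 + 1 + 17 = 48
Normalized prior for H4 = 1 / 48
= 0.0208

0.0208


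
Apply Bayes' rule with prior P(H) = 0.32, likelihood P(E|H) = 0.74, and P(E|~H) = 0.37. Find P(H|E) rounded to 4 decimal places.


Step 1: Compute marginal P(E) = P(E|H)P(H) + P(E|~H)P(~H)
= 0.74*0.32 + 0.37*0.68 = 0.4884
Step 2: P(H|E) = P(E|H)P(H)/P(E) = 0.2368/0.4884
= 0.4848

0.4848


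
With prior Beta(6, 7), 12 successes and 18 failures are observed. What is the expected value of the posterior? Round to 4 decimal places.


Posterior = Beta(18, 25)
E[theta] = alpha/(alpha+beta)
= 18/43 = 0.4186

0.4186


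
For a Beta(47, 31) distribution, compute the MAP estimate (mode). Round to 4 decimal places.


MAP = mode = (a-1)/(a+b-2)
= (47-1)/(47+31-2)
= 46/76 = 0.6053

0.6053


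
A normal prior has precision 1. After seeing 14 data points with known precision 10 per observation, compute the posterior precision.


In the conjugate normal model, precisions add:
tau_posterior = tau_prior + n * tau_data
= 1 + 14*10 = 141

141


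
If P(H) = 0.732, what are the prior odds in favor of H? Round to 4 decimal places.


Prior odds = P(H) / (1 - P(H))
= 0.732 / 0.268
= 2.7313

2.7313


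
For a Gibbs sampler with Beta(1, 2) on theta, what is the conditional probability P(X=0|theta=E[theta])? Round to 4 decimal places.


E[theta] = 1/(1+2) = 0.3333
P(X=0|theta) = 1 - theta = 0.6667

0.6667


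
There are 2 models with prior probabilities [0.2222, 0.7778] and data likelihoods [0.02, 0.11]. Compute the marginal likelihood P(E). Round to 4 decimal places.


P(E) = sum over models of P(M_i) * P(E|M_i)
= 0.2222*0.02 + 0.7778*0.11
= 0.09

0.09


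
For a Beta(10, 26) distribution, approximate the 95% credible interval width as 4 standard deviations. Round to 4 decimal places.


Variance of Beta(a,b) = ab / ((a+b)^2 * (a+b+1))
= 10*26 / ((36)^2 * 37)
= 0.0054
SD = sqrt(0.0054) = 0.0736
Width = 4 * SD = 0.2945

0.2945


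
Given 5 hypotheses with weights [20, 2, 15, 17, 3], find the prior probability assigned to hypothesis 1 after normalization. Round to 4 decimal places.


To normalize, divide each weight by the sum of all weights.
Sum = 57
Prior(H1) = 20/57 = 0.3509

0.3509


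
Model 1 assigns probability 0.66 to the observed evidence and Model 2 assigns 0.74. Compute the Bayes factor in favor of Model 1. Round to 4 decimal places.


BF = P(data|M1) / P(data|M2)
= 0.66 / 0.74 = 0.8919

0.8919


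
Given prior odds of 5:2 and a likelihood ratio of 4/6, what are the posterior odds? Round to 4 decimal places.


Posterior odds = prior odds * LR
Prior odds = 5/2 = 2.5
LR = 4/6 = 0.6667
Posterior odds = 2.5 * 0.6667 = 1.6667

1.6667


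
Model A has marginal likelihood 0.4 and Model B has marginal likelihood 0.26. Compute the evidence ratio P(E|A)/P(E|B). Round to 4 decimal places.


Evidence ratio = P(E|A) / P(E|B)
= 0.4 / 0.26
= 1.5385

1.5385


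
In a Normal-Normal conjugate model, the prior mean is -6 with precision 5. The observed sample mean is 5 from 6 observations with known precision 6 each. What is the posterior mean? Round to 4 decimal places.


Posterior precision = tau0 + n*tau = 5 + 6*6 = 41
Posterior mean = (tau0*mu0 + n*tau*xbar) / posterior_precision
= (5*-6 + 6*6*5) / 41
= 150 / 41 = 3.6585

3.6585


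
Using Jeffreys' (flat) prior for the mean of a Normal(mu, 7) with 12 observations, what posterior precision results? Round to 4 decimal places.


Flat prior means prior precision is 0.
Posterior precision = n / sigma^2 = 12/7 = 1.7143

1.7143


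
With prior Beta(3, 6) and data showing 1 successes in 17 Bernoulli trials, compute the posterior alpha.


Conjugate update: alpha_posterior = alpha_prior + k
= 3 + 1 = 4

4


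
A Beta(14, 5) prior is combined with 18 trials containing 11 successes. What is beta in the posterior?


In conjugate updating:
beta_posterior = beta_prior + (n - k)
= 5 + (18 - 11)
= 5 + 7 = 12

12


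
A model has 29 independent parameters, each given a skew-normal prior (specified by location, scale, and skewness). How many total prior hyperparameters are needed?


Each skew-normal prior needs 3 hyperparameters (location, scale, and skewness).
Total = 3 * 29 = 87

87


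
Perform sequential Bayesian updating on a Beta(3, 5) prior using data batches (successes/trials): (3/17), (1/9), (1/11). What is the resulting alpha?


Accumulate successes: 5
Posterior alpha = prior alpha + sum of successes
= 3 + 5 = 8

8


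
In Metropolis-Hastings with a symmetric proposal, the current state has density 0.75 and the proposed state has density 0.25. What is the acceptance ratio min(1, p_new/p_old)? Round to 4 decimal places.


Ratio = p_new / p_old = 0.25 / 0.75 = 0.3333
Acceptance = min(1, 0.3333) = 0.3333

0.3333


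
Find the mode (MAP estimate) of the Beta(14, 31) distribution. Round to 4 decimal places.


For Beta(a,b) with a,b > 1:
Mode = (a-1)/(a+b-2) = (14-1)/(45-2)
= 13/43 = 0.3023

0.3023


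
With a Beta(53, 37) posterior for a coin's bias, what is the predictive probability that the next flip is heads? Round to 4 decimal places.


The predictive probability equals the posterior mean.
P(next = heads) = alpha / (alpha + beta)
= 53 / 90 = 0.5889

0.5889


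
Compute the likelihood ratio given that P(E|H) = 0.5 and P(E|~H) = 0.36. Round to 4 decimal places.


LR = P(E|H) / P(E|~H)
= 0.5 / 0.36 = 1.3889

1.3889


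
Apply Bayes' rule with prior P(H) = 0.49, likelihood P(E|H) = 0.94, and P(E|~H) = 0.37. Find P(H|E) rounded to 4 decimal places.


Step 1: Compute marginal P(E) = P(E|H)P(H) + P(E|~H)P(~H)
= 0.94*0.49 + 0.37*0.51 = 0.6493
Step 2: P(H|E) = P(E|H)P(H)/P(E) = 0.4606/0.6493
= 0.7094

0.7094


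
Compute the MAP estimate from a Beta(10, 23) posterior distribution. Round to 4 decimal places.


MAP = mode of Beta distribution
= (alpha - 1)/(alpha + beta - 2)
= (10-1)/(10+23-2)
= 9/31 = 0.2903

0.2903


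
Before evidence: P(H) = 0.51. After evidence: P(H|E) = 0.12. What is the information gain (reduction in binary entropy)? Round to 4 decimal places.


Prior entropy = 0.9997
Posterior entropy = 0.5294
Information gain = 0.9997 - 0.5294 = 0.4704

0.4704


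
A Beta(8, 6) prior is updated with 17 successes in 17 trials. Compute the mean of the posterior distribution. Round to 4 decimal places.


After update: Beta(25, 6)
Mean = 25 / (25 + 6) = 25 / 31
= 0.8065

0.8065


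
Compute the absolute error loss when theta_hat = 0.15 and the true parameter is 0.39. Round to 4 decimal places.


L = |theta_hat - theta_true|
= |0.15 - 0.39| = 0.24

0.24


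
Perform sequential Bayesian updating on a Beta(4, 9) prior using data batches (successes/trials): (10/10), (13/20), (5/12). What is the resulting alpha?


Accumulate successes: 28
Posterior alpha = prior alpha + sum of successes
= 4 + 28 = 32

32


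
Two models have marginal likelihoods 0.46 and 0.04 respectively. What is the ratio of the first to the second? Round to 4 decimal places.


Evidence ratio = 0.46 / 0.04
= 11.5

11.5


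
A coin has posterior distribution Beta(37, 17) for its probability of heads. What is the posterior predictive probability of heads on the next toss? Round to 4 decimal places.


Posterior predictive = E[theta] = alpha/(alpha+beta)
= 37/54
= 0.6852

0.6852


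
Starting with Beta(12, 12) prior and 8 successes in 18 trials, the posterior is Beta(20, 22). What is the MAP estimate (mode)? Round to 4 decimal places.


The mode of Beta(a, b) when a > 1 and b > 1 is (a-1)/(a+b-2)
= (20 - 1) / (20 + 22 - 2)
= 19 / 40
= 0.475

0.475


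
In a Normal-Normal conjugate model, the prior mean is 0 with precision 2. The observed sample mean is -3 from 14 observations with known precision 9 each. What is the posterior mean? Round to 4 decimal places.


Posterior precision = tau0 + n*tau = 2 + 14*9 = 128
Posterior mean = (tau0*mu0 + n*tau*xbar) / posterior_precision
= (2*0 + 14*9*-3) / 128
= -378 / 128 = -2.9531

-2.9531


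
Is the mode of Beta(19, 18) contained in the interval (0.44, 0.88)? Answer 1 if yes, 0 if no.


Mode = (a-1)/(a+b-2) = 18/35 = 0.5143
Interval: (0.44, 0.88)
Contains mode? 1

1


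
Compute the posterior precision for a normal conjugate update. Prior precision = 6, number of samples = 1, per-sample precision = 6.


tau_post = tau_0 + n * tau
= 6 + 1 * 6 = 12

12


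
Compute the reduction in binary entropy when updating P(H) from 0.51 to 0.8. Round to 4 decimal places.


H_before = -p*log2(p) - (1-p)*log2(1-p) for p=0.51: 0.9997
H_after for p=0.8: 0.7219
Reduction = 0.9997 - 0.7219 = 0.2778

0.2778


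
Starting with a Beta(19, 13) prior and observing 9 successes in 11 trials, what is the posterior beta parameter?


Posterior beta = prior beta + failures
Failures = 11 - 9 = 2
beta_post = 13 + 2 = 15

15


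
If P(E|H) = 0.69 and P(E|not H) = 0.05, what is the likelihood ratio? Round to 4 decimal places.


Likelihood ratio = P(E|H) / P(E|not H)
= 0.69 / 0.05
= 13.8

13.8


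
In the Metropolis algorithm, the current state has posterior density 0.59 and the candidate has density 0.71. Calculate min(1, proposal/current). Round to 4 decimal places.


Ratio = 0.71/0.59 = 1.2034
Acceptance probability = min(1, 1.2034)
= 1.0

1.0


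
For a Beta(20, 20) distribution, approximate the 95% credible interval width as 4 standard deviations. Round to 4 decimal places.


Variance of Beta(a,b) = ab / ((a+b)^2 * (a+b+1))
= 20*20 / ((40)^2 * 41)
= 0.0061
SD = sqrt(0.0061) = 0.0781
Width = 4 * SD = 0.3123

0.3123


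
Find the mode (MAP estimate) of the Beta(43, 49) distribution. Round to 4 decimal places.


For Beta(a,b) with a,b > 1:
Mode = (a-1)/(a+b-2) = (43-1)/(92-2)
= 42/90 = 0.4667

0.4667


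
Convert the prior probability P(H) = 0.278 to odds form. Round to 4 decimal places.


P(not H) = 1 - 0.278 = 0.722
Odds = 0.278 / 0.722 = 0.385

0.385


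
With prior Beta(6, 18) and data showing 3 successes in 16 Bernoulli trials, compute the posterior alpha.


Conjugate update: alpha_posterior = alpha_prior + k
= 6 + 3 = 9

9


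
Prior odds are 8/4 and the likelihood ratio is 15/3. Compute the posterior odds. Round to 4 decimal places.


Posterior odds = prior odds * likelihood ratio
= (8/4) * (15/3)
= 120 / 12
= 10.0

10.0


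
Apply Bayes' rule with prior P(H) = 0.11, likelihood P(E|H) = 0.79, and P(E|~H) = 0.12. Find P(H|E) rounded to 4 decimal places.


Step 1: Compute marginal P(E) = P(E|H)P(H) + P(E|~H)P(~H)
= 0.79*0.11 + 0.12*0.89 = 0.1937
Step 2: P(H|E) = P(E|H)P(H)/P(E) = 0.0869/0.1937
= 0.4486

0.4486


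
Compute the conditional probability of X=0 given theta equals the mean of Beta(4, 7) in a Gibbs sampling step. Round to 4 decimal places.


Mean of Beta(4, 7) = 0.3636
P(X=0 | theta=0.3636) = 0.6364

0.6364


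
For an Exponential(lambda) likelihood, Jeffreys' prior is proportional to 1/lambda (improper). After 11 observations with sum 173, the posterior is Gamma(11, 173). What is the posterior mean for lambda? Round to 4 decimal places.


Posterior = Gamma(n, sum_x) = Gamma(11, 173)
Posterior mean = shape/rate = 11/173
= 0.0636

0.0636


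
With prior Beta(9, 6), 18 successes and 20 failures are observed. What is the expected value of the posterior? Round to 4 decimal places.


Posterior = Beta(27, 26)
E[theta] = alpha/(alpha+beta)
= 27/53 = 0.5094

0.5094


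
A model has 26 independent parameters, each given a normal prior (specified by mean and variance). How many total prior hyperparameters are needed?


Each normal prior needs 2 hyperparameters (mean and variance).
Total = 2 * 26 = 52

52


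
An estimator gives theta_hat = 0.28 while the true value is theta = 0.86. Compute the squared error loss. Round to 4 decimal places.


The squared error loss is (theta_hat - theta)^2
= (0.28 - 0.86)^2
= (-0.58)^2 = 0.3364

0.3364


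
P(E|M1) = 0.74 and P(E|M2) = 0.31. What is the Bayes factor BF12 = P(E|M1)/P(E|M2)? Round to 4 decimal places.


Bayes factor BF12 = P(E|M1) / P(E|M2)
= 0.74 / 0.31
= 2.3871

2.3871


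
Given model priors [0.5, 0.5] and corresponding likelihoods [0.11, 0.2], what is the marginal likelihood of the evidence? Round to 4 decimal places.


P(E) = sum_i P(M_i) P(E|M_i)
= 0.055 + 0.1
= 0.155

0.155


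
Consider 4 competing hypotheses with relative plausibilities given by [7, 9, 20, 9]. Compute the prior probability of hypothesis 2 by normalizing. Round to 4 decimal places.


Sum of weights = 7 + 9 + 20 + 9 = 45
Normalized prior for H2 = 9 / 45
= 0.2

0.2


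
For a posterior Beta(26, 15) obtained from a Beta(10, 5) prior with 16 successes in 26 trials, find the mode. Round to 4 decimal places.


Mode = (alpha - 1) / (alpha + beta - 2)
= 25 / 39
= 0.641

0.641


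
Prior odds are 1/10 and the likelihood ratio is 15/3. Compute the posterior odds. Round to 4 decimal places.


Posterior odds = prior odds * likelihood ratio
= (1/10) * (15/3)
= 15 / 30
= 0.5

0.5


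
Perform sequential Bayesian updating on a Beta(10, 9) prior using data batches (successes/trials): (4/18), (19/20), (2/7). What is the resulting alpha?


Accumulate successes: 25
Posterior alpha = prior alpha + sum of successes
= 10 + 25 = 35

35


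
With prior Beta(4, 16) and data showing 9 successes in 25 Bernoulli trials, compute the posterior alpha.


Conjugate update: alpha_posterior = alpha_prior + k
= 4 + 9 = 13

13


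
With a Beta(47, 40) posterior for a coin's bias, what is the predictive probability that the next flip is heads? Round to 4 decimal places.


The predictive probability equals the posterior mean.
P(next = heads) = alpha / (alpha + beta)
= 47 / 87 = 0.5402

0.5402


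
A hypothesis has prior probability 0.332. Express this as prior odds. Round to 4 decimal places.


Odds = P(H) / P(not H) = 0.332 / 0.668
= 0.497

0.497


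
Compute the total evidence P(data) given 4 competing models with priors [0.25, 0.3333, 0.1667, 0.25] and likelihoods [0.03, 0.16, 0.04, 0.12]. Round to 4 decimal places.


Marginal likelihood = sum P(model_i) * P(data|model_i)
Model 1: 0.25 * 0.03 = 0.0075
Model 2: 0.3333 * 0.16 = 0.0533
Model 3: 0.1667 * 0.04 = 0.0067
Model 4: 0.25 * 0.12 = 0.03
Total = 0.0975

0.0975


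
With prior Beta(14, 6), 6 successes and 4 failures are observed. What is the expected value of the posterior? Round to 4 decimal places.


Posterior = Beta(20, 10)
E[theta] = alpha/(alpha+beta)
= 20/30 = 0.6667

0.6667


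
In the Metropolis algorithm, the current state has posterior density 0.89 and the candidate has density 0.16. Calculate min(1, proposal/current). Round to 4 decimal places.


Ratio = 0.16/0.89 = 0.1798
Acceptance probability = min(1, 0.1798)
= 0.1798

0.1798


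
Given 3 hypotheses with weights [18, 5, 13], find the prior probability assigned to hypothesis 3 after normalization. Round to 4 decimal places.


To normalize, divide each weight by the sum of all weights.
Sum = 36
Prior(H3) = 13/36 = 0.3611

0.3611


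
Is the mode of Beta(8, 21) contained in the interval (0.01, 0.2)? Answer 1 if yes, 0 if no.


Mode = (a-1)/(a+b-2) = 7/27 = 0.2593
Interval: (0.01, 0.2)
Contains mode? 0

0


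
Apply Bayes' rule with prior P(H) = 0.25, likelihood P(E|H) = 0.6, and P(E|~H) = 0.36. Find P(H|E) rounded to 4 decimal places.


Step 1: Compute marginal P(E) = P(E|H)P(H) + P(E|~H)P(~H)
= 0.6*0.25 + 0.36*0.75 = 0.42
Step 2: P(H|E) = P(E|H)P(H)/P(E) = 0.15/0.42
= 0.3571

0.3571


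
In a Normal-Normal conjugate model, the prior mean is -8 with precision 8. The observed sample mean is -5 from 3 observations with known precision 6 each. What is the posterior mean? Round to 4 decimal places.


Posterior precision = tau0 + n*tau = 8 + 3*6 = 26
Posterior mean = (tau0*mu0 + n*tau*xbar) / posterior_precision
= (8*-8 + 3*6*-5) / 26
= -154 / 26 = -5.9231

-5.9231


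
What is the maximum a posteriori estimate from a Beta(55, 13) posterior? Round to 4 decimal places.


The MAP estimate equals the mode of the distribution.
Mode of Beta(a,b) = (a-1)/(a+b-2)
= 54/66
= 0.8182

0.8182


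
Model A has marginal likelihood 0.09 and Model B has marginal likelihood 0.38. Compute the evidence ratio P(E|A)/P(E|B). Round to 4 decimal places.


Evidence ratio = P(E|A) / P(E|B)
= 0.09 / 0.38
= 0.2368

0.2368


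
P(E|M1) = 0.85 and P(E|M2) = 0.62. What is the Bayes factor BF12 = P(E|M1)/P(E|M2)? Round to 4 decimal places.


Bayes factor BF12 = P(E|M1) / P(E|M2)
= 0.85 / 0.62
= 1.371

1.371


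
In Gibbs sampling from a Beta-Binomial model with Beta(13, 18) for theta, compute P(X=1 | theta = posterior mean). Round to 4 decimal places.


Posterior mean = alpha/(alpha+beta) = 13/31 = 0.4194
P(X=1|theta=mean) = theta = 0.4194

0.4194


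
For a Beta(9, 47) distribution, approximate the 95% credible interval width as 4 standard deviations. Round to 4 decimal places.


Variance of Beta(a,b) = ab / ((a+b)^2 * (a+b+1))
= 9*47 / ((56)^2 * 57)
= 0.0024
SD = sqrt(0.0024) = 0.0486
Width = 4 * SD = 0.1946

0.1946


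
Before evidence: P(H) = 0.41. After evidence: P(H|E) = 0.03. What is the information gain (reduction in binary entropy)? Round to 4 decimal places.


Prior entropy = 0.9765
Posterior entropy = 0.1944
Information gain = 0.9765 - 0.1944 = 0.7821

0.7821


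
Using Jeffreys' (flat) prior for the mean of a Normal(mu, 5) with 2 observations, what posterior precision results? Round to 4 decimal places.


Flat prior means prior precision is 0.
Posterior precision = n / sigma^2 = 2/5 = 0.4

0.4


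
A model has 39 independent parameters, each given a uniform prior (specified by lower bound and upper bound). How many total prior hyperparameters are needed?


Each uniform prior needs 2 hyperparameters (lower bound and upper bound).
Total = 2 * 39 = 78

78


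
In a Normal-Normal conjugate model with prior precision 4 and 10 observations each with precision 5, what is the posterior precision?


Posterior precision = prior precision + n * observation precision
= 4 + 10 * 5
= 4 + 50 = 54

54


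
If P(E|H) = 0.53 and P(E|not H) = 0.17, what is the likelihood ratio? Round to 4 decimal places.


Likelihood ratio = P(E|H) / P(E|not H)
= 0.53 / 0.17
= 3.1176

3.1176


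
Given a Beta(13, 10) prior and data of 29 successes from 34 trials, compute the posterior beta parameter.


Number of failures = 34 - 29 = 5
Posterior beta = 10 + 5 = 15

15


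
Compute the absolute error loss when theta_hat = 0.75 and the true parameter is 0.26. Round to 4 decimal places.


L = |theta_hat - theta_true|
= |0.75 - 0.26| = 0.49

0.49


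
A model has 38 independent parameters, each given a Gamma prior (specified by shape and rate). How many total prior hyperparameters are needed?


Each Gamma prior needs 2 hyperparameters (shape and rate).
Total = 2 * 38 = 76

76


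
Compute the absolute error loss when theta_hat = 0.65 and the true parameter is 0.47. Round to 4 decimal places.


L = |theta_hat - theta_true|
= |0.65 - 0.47| = 0.18

0.18


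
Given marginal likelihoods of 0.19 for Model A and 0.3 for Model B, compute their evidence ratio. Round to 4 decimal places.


Ratio = ML(A) / ML(B) = 0.19/0.3
= 0.6333

0.6333


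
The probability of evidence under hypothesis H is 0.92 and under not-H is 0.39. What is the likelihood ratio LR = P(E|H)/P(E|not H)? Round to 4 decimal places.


LR = 0.92 / 0.39
= 2.359

2.359


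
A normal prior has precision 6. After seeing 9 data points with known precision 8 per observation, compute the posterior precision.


In the conjugate normal model, precisions add:
tau_posterior = tau_prior + n * tau_data
= 6 + 9*8 = 78

78


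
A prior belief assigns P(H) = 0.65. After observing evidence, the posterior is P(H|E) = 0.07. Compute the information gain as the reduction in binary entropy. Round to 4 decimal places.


H(prior) = -0.65*log2(0.65) - 0.35*log2(0.35)
= 0.9341
H(post) = -0.07*log2(0.07) - 0.93*log2(0.93)
= 0.3659
IG = 0.9341 - 0.3659 = 0.5681

0.5681


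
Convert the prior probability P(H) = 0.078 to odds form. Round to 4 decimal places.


P(not H) = 1 - 0.078 = 0.922
Odds = 0.078 / 0.922 = 0.0846

0.0846


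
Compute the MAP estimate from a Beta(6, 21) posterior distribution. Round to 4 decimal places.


MAP = mode of Beta distribution
= (alpha - 1)/(alpha + beta - 2)
= (6-1)/(6+21-2)
= 5/25 = 0.2

0.2


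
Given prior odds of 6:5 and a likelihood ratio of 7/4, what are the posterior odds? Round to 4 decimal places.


Posterior odds = prior odds * LR
Prior odds = 6/5 = 1.2
LR = 7/4 = 1.75
Posterior odds = 1.2 * 1.75 = 2.1

2.1


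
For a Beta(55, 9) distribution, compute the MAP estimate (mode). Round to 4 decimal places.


MAP = mode = (a-1)/(a+b-2)
= (55-1)/(55+9-2)
= 54/62 = 0.871

0.871


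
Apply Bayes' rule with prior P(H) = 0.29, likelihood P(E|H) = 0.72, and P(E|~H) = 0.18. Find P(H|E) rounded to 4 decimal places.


Step 1: Compute marginal P(E) = P(E|H)P(H) + P(E|~H)P(~H)
= 0.72*0.29 + 0.18*0.71 = 0.3366
Step 2: P(H|E) = P(E|H)P(H)/P(E) = 0.2088/0.3366
= 0.6203

0.6203


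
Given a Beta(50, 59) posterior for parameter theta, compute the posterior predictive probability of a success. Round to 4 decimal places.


For a Beta-Bernoulli model, the predictive probability is the mean:
P(success) = 50/(50+59) = 50/109 = 0.4587

0.4587


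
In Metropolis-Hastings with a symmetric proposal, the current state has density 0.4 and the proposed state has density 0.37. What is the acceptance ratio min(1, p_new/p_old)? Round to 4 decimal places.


Ratio = p_new / p_old = 0.37 / 0.4 = 0.925
Acceptance = min(1, 0.925) = 0.925

0.925


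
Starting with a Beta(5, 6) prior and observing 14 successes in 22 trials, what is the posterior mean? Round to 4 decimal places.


Posterior parameters: alpha = 5 + 14 = 19
beta = 6 + 8 = 14
Posterior mean = alpha / (alpha + beta) = 19 / 33
= 0.5758

0.5758


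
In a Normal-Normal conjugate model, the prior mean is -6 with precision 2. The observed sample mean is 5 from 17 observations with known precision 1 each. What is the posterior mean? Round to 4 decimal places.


Posterior precision = tau0 + n*tau = 2 + 17*1 = 19
Posterior mean = (tau0*mu0 + n*tau*xbar) / posterior_precision
= (2*-6 + 17*1*5) / 19
= 73 / 19 = 3.8421

3.8421


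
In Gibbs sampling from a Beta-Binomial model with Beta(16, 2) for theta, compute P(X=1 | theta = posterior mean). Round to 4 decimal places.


Posterior mean = alpha/(alpha+beta) = 16/18 = 0.8889
P(X=1|theta=mean) = theta = 0.8889

0.8889


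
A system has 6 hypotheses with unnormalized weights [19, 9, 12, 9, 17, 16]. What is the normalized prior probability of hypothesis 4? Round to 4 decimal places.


The normalized prior is the weight divided by the total.
Total weight = 82
P(H4) = 9 / 82 = 0.1098

0.1098


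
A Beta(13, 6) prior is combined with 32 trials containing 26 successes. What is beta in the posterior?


In conjugate updating:
beta_posterior = beta_prior + (n - k)
= 6 + (32 - 26)
= 6 + 6 = 12

12


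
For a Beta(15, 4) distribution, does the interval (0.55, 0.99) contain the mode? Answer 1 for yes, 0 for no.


Mode of Beta(a,b) = (a-1)/(a+b-2)
= (15-1)/(15+4-2) = 0.8235
Check: 0.55 <= 0.8235 <= 0.99?
Result: 1

1


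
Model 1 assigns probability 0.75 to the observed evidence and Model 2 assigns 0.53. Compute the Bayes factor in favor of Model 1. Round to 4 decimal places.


BF = P(data|M1) / P(data|M2)
= 0.75 / 0.53 = 1.4151

1.4151


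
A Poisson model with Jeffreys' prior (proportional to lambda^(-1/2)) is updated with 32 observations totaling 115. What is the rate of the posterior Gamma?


Posterior = Gamma(0.5 + S, n)
= Gamma(0.5 + 115, 32)
Posterior rate = 0 + n = 32

32.0


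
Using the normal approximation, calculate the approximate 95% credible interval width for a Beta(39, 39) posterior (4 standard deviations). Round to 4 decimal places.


Var(Beta) = 39*39/(78^2 * 79) = 0.0032
SD = 0.0563
Width ~ 4*SD = 0.225

0.225


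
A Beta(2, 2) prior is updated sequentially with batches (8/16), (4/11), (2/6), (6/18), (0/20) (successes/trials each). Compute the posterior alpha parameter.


Sequential conjugate updating is equivalent to a single batch update.
Total successes across all batches = 20
alpha_posterior = alpha_prior + total_successes = 2 + 20
= 22

22


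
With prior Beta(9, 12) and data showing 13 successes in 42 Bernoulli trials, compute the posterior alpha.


Conjugate update: alpha_posterior = alpha_prior + k
= 9 + 13 = 22

22


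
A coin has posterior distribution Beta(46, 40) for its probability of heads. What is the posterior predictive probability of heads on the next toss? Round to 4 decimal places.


Posterior predictive = E[theta] = alpha/(alpha+beta)
= 46/86
= 0.5349

0.5349


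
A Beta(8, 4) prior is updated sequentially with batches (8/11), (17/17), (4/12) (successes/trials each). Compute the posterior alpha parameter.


Sequential conjugate updating is equivalent to a single batch update.
Total successes across all batches = 29
alpha_posterior = alpha_prior + total_successes = 8 + 29
= 37

37


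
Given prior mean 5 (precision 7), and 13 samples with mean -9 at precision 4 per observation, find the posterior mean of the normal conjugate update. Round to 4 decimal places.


The posterior mean is a precision-weighted average of prior and data.
Post. prec. = 7 + 52 = 59
Post. mean = (35 + -468)/59 = -433/59 = -7.339

-7.339


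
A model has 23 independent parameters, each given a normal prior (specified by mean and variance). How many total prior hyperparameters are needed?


Each normal prior needs 2 hyperparameters (mean and variance).
Total = 2 * 23 = 46

46


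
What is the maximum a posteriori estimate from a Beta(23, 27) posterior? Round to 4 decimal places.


The MAP estimate equals the mode of the distribution.
Mode of Beta(a,b) = (a-1)/(a+b-2)
= 22/48
= 0.4583

0.4583


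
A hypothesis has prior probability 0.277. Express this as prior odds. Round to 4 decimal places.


Odds = P(H) / P(not H) = 0.277 / 0.723
= 0.3831

0.3831
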